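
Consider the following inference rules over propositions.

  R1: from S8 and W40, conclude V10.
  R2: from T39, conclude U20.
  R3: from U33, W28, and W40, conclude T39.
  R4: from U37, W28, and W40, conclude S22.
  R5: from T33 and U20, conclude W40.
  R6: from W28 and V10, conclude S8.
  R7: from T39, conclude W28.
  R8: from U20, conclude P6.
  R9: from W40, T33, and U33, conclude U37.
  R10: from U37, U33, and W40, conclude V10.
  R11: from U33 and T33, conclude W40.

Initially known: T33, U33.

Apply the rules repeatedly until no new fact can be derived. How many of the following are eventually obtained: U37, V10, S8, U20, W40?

From U33 and T33, R11 gives W40.
From W40, T33, and U33, R9 gives U37.
U37, U33, and W40 hold, so V10 follows (R10).
U37: reached.
V10: reached.
S8 would need W28 and V10 (R6), but W28 is never established.
U20 would need T39 (R2), but T39 is never established.
W40: reached.
Reached: U37, V10, and W40 — 3 of the 5.

3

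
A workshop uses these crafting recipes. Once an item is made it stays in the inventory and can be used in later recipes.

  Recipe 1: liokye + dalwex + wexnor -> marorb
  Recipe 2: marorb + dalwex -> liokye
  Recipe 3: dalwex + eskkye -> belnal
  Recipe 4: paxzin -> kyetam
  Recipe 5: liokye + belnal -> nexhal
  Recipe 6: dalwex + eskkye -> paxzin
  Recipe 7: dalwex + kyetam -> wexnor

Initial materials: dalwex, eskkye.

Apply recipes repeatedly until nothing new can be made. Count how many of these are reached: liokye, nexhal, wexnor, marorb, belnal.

2

Using Recipe 3, dalwex and eskkye make belnal.
Using Recipe 6, dalwex and eskkye make paxzin.
paxzin -> kyetam (Recipe 4).
dalwex + kyetam -> wexnor (Recipe 7).
liokye would need marorb and dalwex (Recipe 2), but marorb is never obtained.
nexhal would need liokye and belnal (Recipe 5), but liokye is never obtained.
wexnor: reached.
marorb would need liokye, dalwex, and wexnor (Recipe 1), but liokye is never obtained.
belnal: reached.
Reached: wexnor and belnal — 2 of the 5.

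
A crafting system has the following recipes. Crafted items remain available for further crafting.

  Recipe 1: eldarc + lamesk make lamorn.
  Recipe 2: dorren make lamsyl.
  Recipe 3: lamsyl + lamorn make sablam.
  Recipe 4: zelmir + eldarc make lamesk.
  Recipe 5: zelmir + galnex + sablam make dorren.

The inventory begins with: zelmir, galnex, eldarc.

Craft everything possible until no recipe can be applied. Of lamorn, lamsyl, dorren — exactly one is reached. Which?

lamorn

Using Recipe 4, zelmir and eldarc make lamesk.
Using Recipe 1, eldarc and lamesk make lamorn.
lamsyl would need dorren (Recipe 2), but dorren is never obtained. dorren would need zelmir, galnex, and sablam (Recipe 5), but sablam is never obtained.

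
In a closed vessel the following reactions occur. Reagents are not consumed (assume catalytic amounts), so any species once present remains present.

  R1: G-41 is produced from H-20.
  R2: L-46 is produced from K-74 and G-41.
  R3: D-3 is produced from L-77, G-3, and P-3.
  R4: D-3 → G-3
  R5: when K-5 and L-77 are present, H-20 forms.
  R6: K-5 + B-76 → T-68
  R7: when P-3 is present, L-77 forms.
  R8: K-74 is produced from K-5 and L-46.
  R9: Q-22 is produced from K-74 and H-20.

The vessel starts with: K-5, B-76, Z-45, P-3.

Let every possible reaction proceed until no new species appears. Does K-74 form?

No

K-74 would need K-5 and L-46 (R8), but L-46 never forms.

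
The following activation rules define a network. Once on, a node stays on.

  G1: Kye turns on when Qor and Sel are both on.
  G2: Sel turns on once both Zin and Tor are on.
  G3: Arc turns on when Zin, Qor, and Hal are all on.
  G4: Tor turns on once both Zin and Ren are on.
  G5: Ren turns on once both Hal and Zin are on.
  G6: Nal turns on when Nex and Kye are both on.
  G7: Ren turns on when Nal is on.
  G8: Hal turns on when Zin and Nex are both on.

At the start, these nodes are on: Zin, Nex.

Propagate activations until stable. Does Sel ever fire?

Yes

G8: Zin and Nex on → Hal on.
G5: Hal and Zin on → Ren on.
G4: Zin and Ren on → Tor on.
G2: Zin and Tor on → Sel on.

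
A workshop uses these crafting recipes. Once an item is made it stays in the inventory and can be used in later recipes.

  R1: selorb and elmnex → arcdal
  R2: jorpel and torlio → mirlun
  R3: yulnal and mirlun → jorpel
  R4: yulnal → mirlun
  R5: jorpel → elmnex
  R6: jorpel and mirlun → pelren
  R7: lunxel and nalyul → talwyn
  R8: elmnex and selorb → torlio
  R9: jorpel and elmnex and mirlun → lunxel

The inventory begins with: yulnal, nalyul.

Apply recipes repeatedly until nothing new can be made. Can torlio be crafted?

No

torlio would need elmnex and selorb (R8), but selorb is never obtained.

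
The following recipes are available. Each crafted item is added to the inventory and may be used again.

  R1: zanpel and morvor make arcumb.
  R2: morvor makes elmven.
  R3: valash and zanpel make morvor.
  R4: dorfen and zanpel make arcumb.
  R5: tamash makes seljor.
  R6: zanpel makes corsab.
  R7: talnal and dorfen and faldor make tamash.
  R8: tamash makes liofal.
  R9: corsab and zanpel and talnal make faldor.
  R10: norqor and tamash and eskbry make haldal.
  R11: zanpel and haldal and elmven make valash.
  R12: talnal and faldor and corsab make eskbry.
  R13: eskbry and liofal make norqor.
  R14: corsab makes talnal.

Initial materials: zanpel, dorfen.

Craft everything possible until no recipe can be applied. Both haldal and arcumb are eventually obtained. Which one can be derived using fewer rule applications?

arcumb

arcumb: Using R4, dorfen and zanpel make arcumb. [1 rule application]
haldal: zanpel → corsab (R6). Using R14, corsab makes talnal. corsab and zanpel and talnal → faldor (R9). talnal and dorfen and faldor → tamash (R7). talnal and faldor and corsab → eskbry (R12). tamash → liofal (R8). eskbry and liofal → norqor (R13). Using R10, norqor, tamash, and eskbry make haldal. [8 rule applications]
arcumb needs fewer.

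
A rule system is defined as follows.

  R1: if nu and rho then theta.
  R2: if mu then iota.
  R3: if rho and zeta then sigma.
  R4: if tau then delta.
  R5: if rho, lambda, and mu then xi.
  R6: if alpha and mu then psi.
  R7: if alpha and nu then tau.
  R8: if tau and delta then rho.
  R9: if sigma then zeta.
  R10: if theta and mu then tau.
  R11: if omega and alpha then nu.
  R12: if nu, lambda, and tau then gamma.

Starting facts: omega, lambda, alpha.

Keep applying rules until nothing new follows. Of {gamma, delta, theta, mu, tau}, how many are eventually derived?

4

omega and alpha hold, so nu follows (R11).
alpha and nu hold, so tau follows (R7).
tau holds, so delta follows (R4).
From nu, lambda, and tau, R12 gives gamma.
tau and delta hold, so rho follows (R8).
From nu and rho, R1 gives theta.
gamma: reached.
delta: reached.
theta: reached.
No rule produces mu, and it is not given.
tau: reached.
Reached: gamma, delta, theta, and tau — 4 of the 5.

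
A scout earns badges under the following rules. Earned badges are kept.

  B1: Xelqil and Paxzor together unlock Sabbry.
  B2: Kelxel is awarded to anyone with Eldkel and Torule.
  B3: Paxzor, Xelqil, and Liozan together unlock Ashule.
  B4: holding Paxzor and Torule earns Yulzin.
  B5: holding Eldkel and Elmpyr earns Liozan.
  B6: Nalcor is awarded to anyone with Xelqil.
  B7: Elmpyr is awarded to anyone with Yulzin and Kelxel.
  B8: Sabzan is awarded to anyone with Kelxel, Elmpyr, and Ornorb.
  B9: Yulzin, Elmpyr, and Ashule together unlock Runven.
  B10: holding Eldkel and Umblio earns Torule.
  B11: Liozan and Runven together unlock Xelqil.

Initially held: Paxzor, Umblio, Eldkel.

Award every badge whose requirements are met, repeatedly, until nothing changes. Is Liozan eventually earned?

With Eldkel and Umblio, Torule is earned (B10).
With Eldkel and Torule, Kelxel is earned (B2).
With Paxzor and Torule, Yulzin is earned (B4).
With Yulzin and Kelxel, Elmpyr is earned (B7).
With Eldkel and Elmpyr, Liozan is earned (B5).

Yes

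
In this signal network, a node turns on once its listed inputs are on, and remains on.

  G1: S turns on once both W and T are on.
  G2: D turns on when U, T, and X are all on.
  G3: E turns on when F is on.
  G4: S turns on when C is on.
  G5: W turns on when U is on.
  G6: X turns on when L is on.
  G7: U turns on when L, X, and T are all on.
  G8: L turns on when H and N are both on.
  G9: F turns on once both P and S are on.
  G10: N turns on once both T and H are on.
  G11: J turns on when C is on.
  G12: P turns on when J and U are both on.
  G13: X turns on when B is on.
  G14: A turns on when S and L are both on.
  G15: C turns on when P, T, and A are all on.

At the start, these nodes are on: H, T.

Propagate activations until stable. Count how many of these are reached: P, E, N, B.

1

T and H are on, so N turns on (G10).
P would need J and U (G12), but J never turns on.
E would need F (G3), but F never turns on.
N: reached.
No rule produces B, and it is not given.
Reached: N — 1 of the 4.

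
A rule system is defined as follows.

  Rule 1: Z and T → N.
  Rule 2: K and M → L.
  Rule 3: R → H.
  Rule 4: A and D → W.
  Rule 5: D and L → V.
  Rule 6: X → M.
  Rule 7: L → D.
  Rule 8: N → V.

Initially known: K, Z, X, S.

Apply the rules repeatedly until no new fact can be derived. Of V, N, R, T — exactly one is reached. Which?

X holds, so M follows (Rule 6).
K and M hold, so L follows (Rule 2).
L holds, so D follows (Rule 7).
From D and L, Rule 5 gives V.
N would need Z and T (Rule 1), but T is never established. No rule produces T, and it is not given. No rule produces R, and it is not given.

V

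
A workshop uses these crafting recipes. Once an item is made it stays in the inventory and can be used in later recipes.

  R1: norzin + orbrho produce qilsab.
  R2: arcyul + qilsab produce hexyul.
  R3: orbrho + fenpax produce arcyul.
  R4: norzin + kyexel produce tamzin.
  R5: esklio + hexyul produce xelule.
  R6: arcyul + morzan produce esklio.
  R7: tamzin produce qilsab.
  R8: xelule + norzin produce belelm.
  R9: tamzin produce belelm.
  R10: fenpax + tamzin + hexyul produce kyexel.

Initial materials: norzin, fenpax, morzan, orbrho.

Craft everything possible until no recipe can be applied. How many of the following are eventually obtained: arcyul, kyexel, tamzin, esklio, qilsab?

Using R3, orbrho and fenpax make arcyul.
Using R1, norzin and orbrho make qilsab.
Using R6, arcyul and morzan make esklio.
arcyul: reached.
kyexel would need fenpax, tamzin, and hexyul (R10), but tamzin is never obtained.
tamzin would need norzin and kyexel (R4), but kyexel is never obtained.
esklio: reached.
qilsab: reached.
Reached: arcyul, esklio, and qilsab — 3 of the 5.

3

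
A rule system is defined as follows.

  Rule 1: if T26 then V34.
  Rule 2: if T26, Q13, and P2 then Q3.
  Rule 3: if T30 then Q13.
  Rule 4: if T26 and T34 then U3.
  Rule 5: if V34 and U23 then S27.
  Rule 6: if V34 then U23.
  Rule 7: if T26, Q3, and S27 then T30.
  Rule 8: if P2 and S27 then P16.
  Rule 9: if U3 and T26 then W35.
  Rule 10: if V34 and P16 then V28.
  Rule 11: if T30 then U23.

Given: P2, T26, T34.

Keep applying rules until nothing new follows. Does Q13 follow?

No

Q13 would need T30 (Rule 3), but T30 is never established.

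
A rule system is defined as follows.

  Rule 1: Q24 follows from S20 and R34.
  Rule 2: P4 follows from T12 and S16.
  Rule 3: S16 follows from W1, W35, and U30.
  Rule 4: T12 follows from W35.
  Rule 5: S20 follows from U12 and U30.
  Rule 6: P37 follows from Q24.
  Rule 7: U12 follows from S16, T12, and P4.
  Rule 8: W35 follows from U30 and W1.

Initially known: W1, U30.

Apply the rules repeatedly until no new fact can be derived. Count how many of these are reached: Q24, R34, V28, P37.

Q24 would need S20 and R34 (Rule 1), but R34 is never established.
No rule produces R34, and it is not given.
No rule produces V28, and it is not given.
P37 would need Q24 (Rule 6), but Q24 is never established.
None of the 4 are reached.

0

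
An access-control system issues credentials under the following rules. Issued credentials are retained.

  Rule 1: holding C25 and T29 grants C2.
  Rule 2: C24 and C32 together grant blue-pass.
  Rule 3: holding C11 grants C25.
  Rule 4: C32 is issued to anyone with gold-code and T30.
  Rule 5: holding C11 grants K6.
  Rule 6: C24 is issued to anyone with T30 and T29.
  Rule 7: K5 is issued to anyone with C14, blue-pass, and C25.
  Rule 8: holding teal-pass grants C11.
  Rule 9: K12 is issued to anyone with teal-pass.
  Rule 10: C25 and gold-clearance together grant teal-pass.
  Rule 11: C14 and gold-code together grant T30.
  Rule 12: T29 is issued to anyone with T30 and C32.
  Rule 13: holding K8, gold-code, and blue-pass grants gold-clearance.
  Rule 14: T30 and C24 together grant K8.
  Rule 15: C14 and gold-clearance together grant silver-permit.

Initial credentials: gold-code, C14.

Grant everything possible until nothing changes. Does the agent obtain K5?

K5 would need C14, blue-pass, and C25 (Rule 7), but C25 is never granted.

No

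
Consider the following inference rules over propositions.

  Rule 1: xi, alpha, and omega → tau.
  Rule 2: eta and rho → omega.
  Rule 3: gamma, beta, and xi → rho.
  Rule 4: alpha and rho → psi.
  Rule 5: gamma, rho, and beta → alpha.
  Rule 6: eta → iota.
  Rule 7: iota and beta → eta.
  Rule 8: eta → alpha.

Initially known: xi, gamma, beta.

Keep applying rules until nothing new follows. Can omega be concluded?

No

omega would need eta and rho (Rule 2), but eta is never established.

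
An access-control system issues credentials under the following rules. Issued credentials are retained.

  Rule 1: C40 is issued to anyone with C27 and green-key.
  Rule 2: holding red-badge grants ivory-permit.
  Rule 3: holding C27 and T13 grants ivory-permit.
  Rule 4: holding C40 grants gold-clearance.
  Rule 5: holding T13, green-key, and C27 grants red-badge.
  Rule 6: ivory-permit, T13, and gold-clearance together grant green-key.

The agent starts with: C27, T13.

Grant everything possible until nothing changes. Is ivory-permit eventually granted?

Holding C27 and T13 grants ivory-permit (Rule 3).

Yes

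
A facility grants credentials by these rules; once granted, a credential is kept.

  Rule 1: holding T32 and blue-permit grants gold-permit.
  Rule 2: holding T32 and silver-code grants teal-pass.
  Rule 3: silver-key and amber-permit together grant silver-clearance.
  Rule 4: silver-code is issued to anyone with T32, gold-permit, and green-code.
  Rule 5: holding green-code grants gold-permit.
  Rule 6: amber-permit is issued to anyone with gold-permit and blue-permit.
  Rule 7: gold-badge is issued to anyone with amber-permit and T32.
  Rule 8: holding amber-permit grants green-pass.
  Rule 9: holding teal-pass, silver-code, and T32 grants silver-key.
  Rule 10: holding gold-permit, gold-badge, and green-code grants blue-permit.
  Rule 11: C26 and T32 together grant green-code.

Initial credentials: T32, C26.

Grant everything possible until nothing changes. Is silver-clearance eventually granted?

silver-clearance would need silver-key and amber-permit (Rule 3), but amber-permit is never granted.

No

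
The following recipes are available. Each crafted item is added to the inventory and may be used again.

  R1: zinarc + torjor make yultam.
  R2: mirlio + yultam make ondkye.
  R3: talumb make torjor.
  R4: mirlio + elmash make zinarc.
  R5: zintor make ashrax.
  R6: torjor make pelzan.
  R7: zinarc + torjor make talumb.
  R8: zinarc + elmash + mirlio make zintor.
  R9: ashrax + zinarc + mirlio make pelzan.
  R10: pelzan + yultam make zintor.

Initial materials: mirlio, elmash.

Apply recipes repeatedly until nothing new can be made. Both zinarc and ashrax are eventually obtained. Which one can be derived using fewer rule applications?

zinarc

zinarc: mirlio + elmash → zinarc (R4). [1 rule application]
ashrax: Using R4, mirlio and elmash make zinarc. Using R8, zinarc, elmash, and mirlio make zintor. Using R5, zintor makes ashrax. [3 rule applications]
zinarc needs fewer.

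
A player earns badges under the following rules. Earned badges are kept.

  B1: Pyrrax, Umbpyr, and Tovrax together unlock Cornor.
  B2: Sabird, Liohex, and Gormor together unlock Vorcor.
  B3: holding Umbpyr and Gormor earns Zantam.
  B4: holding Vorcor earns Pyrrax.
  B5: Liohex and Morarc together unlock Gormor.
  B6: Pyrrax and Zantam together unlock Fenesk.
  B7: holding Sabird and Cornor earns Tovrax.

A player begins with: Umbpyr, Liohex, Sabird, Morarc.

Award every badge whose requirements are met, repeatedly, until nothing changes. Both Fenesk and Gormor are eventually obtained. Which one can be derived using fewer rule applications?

Gormor: With Liohex and Morarc, Gormor is earned (B5). [1 rule application]
Fenesk: With Liohex and Morarc, Gormor is earned (B5). With Umbpyr and Gormor, Zantam is earned (B3). With Sabird, Liohex, and Gormor, Vorcor is earned (B2). With Vorcor, Pyrrax is earned (B4). With Pyrrax and Zantam, Fenesk is earned (B6). [5 rule applications]
Gormor needs fewer.

Gormor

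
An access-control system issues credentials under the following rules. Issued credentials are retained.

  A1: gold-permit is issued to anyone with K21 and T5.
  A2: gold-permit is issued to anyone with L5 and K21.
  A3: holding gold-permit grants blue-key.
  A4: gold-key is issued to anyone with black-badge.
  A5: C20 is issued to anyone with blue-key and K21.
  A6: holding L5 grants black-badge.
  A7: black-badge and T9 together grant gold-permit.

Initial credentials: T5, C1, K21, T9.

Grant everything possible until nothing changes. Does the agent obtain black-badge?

black-badge would need L5 (A6), but L5 is never granted.

No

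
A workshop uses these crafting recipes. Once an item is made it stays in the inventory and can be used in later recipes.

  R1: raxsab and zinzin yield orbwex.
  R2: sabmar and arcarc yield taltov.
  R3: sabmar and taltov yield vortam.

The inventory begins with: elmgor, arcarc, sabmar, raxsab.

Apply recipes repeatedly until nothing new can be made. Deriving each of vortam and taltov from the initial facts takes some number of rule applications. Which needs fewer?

taltov: sabmar and arcarc → taltov (R2). [1 rule application]
vortam: sabmar and arcarc → taltov (R2). sabmar and taltov → vortam (R3). [2 rule applications]
taltov needs fewer.

taltov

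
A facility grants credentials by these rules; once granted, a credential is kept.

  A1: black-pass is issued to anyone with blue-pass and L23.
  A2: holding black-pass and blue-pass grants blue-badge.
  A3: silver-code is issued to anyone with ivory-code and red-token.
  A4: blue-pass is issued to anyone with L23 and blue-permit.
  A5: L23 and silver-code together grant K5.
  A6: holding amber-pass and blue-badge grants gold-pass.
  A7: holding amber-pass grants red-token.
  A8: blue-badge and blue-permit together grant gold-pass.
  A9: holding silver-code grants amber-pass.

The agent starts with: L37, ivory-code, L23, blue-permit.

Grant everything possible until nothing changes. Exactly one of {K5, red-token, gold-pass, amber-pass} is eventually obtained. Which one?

Holding L23 and blue-permit grants blue-pass (A4).
Holding blue-pass and L23 grants black-pass (A1).
Holding black-pass and blue-pass grants blue-badge (A2).
Holding blue-badge and blue-permit grants gold-pass (A8).
amber-pass would need silver-code (A9), but silver-code is never granted. K5 would need L23 and silver-code (A5), but silver-code is never granted. red-token would need amber-pass (A7), but amber-pass is never granted.

gold-pass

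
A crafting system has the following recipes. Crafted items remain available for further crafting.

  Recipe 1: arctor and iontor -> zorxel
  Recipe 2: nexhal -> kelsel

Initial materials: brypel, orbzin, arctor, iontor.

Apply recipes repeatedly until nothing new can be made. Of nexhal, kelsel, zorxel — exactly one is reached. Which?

zorxel

Using Recipe 1, arctor and iontor make zorxel.
No rule produces nexhal, and it is not given. kelsel would need nexhal (Recipe 2), but nexhal is never obtained.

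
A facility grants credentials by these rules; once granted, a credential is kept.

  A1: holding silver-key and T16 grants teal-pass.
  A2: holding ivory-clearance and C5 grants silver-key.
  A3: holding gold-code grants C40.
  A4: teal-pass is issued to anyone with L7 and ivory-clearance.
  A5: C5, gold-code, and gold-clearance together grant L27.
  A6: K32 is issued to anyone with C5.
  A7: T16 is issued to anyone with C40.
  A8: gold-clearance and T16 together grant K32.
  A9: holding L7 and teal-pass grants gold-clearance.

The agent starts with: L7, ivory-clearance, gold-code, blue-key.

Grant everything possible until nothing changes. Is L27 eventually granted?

No

L27 would need C5, gold-code, and gold-clearance (A5), but C5 is never granted.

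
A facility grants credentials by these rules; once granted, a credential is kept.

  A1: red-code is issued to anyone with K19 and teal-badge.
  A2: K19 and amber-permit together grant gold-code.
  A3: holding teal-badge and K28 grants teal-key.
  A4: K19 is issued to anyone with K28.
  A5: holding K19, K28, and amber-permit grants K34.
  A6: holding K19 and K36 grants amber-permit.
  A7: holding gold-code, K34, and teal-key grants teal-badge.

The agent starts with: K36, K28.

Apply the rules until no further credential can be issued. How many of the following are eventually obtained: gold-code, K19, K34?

3

Holding K28 grants K19 (A4).
Holding K19 and K36 grants amber-permit (A6).
Holding K19, K28, and amber-permit grants K34 (A5).
Holding K19 and amber-permit grants gold-code (A2).
gold-code: reached.
K19: reached.
K34: reached.
All 3 are reached.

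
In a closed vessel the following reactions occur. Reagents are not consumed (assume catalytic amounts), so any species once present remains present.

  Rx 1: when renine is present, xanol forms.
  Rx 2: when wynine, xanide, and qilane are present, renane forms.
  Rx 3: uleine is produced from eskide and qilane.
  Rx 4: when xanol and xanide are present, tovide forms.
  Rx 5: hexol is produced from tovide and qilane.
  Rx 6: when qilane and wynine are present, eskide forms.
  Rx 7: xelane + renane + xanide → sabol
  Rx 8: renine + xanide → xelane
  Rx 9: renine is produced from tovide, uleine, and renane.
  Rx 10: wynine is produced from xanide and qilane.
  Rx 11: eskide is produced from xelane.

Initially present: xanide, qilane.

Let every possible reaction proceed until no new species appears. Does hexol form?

No

hexol would need tovide and qilane (Rx 5), but tovide never forms.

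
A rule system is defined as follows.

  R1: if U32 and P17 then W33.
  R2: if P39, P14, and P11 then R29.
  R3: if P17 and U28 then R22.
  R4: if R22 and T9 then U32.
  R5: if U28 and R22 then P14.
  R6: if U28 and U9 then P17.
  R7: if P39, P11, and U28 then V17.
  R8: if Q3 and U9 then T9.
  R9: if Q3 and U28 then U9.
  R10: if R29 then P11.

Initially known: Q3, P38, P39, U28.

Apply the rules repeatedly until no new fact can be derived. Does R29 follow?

No

R29 would need P39, P14, and P11 (R2), but P11 is never established.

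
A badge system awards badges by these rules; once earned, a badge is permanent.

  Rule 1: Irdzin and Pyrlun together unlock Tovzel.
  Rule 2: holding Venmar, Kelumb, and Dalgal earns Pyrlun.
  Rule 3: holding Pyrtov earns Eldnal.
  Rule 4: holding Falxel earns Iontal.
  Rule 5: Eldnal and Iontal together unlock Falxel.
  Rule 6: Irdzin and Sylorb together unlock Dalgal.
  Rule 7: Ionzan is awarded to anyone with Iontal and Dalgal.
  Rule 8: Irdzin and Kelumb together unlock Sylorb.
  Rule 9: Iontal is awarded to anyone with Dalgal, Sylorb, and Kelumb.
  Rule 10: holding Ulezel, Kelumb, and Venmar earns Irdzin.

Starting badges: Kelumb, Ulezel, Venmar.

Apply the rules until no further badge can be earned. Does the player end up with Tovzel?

Yes

With Ulezel, Kelumb, and Venmar, Irdzin is earned (Rule 10).
With Irdzin and Kelumb, Sylorb is earned (Rule 8).
With Irdzin and Sylorb, Dalgal is earned (Rule 6).
With Venmar, Kelumb, and Dalgal, Pyrlun is earned (Rule 2).
With Irdzin and Pyrlun, Tovzel is earned (Rule 1).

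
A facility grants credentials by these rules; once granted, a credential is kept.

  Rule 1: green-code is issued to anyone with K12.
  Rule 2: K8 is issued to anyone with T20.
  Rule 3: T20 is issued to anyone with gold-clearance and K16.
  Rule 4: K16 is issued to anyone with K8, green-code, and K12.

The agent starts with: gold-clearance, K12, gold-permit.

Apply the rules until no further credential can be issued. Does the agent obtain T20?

T20 would need gold-clearance and K16 (Rule 3), but K16 is never granted.

No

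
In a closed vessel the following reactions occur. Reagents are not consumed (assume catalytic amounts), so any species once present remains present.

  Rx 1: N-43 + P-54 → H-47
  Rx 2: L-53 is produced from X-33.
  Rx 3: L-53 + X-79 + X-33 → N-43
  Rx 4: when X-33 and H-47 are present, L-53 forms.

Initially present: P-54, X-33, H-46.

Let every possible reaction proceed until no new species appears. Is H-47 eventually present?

H-47 would need N-43 and P-54 (Rx 1), but N-43 never forms.

No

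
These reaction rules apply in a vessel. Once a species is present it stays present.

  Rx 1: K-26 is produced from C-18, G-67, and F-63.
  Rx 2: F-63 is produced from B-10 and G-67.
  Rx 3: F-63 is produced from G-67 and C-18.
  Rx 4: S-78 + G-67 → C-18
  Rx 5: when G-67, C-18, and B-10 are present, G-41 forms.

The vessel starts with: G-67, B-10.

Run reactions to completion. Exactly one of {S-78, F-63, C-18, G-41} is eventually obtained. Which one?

B-10 and G-67 present → F-63 forms (Rx 2).
No rule produces S-78, and it is not given. G-41 would need G-67, C-18, and B-10 (Rx 5), but C-18 never forms. C-18 would need S-78 and G-67 (Rx 4), but S-78 never forms.

F-63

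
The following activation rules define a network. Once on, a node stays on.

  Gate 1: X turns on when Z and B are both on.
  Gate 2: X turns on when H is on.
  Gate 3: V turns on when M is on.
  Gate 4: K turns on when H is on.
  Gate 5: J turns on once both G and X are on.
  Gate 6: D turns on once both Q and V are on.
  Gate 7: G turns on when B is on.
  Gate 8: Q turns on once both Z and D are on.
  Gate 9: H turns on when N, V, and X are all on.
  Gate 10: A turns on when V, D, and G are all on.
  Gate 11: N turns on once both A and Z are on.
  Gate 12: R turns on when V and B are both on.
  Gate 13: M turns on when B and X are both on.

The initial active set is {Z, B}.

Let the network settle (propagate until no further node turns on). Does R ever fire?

Z and B are on, so X turns on (Gate 1).
Gate 13: B and X on → M on.
Gate 3: M on → V on.
V and B are on, so R turns on (Gate 12).

Yes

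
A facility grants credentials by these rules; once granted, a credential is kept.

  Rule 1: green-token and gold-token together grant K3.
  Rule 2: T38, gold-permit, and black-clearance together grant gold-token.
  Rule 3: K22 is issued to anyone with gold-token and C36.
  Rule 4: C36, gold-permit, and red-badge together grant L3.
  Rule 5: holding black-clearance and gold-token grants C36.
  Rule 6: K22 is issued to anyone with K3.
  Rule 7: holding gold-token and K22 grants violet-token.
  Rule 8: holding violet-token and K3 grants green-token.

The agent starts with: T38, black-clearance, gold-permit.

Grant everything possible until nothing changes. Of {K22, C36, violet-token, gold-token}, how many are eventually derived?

4

Holding T38, gold-permit, and black-clearance grants gold-token (Rule 2).
Holding black-clearance and gold-token grants C36 (Rule 5).
Holding gold-token and C36 grants K22 (Rule 3).
Holding gold-token and K22 grants violet-token (Rule 7).
K22: reached.
C36: reached.
violet-token: reached.
gold-token: reached.
All 4 are reached.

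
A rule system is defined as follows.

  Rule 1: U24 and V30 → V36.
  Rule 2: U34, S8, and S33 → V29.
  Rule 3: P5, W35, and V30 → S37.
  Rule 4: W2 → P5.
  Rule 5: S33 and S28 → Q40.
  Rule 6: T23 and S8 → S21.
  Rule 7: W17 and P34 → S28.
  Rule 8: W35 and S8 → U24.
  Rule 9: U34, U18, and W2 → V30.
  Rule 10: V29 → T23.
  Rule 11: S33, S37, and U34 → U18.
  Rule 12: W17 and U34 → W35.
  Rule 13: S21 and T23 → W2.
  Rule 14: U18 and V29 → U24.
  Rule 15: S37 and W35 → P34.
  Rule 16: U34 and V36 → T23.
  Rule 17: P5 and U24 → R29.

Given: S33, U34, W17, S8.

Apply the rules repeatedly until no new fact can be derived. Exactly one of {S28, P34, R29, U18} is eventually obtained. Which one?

R29

W17 and U34 hold, so W35 follows (Rule 12).
U34, S8, and S33 hold, so V29 follows (Rule 2).
From V29, Rule 10 gives T23.
W35 and S8 hold, so U24 follows (Rule 8).
From T23 and S8, Rule 6 gives S21.
From S21 and T23, Rule 13 gives W2.
W2 holds, so P5 follows (Rule 4).
P5 and U24 hold, so R29 follows (Rule 17).
P34 would need S37 and W35 (Rule 15), but S37 is never established. S28 would need W17 and P34 (Rule 7), but P34 is never established. U18 would need S33, S37, and U34 (Rule 11), but S37 is never established.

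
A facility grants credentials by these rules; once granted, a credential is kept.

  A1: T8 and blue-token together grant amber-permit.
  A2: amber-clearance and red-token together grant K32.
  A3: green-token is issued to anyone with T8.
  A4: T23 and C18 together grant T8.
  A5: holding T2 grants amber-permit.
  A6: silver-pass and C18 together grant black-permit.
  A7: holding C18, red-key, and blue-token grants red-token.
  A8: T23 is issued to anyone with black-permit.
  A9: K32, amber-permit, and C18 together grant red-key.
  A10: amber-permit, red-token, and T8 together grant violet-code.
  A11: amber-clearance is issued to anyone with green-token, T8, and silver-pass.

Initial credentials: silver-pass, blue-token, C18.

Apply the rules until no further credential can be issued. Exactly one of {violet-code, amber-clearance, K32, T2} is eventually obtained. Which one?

Holding silver-pass and C18 grants black-permit (A6).
Holding black-permit grants T23 (A8).
Holding T23 and C18 grants T8 (A4).
Holding T8 grants green-token (A3).
Holding green-token, T8, and silver-pass grants amber-clearance (A11).
K32 would need amber-clearance and red-token (A2), but red-token is never granted. No rule produces T2, and it is not given. violet-code would need amber-permit, red-token, and T8 (A10), but red-token is never granted.

amber-clearance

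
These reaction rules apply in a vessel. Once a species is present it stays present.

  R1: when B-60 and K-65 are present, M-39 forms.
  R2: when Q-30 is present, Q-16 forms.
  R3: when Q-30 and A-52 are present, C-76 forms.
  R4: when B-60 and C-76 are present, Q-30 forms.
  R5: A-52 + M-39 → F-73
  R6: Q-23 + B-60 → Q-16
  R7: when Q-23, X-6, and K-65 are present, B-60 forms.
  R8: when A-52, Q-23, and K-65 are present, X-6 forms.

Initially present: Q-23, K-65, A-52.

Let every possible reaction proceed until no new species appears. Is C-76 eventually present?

C-76 would need Q-30 and A-52 (R3), but Q-30 never forms.

No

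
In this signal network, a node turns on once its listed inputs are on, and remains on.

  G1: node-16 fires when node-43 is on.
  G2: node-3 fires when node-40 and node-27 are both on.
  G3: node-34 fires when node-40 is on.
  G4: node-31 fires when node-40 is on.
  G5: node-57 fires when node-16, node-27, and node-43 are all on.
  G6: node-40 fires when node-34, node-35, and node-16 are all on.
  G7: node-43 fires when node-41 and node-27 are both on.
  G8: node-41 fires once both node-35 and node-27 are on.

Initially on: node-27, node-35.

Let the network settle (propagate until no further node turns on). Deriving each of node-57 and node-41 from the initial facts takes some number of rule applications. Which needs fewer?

node-41: G8: node-35 and node-27 on → node-41 on. [1 rule application]
node-57: node-35 and node-27 are on, so node-41 fires (G8). G7: node-41 and node-27 on → node-43 on. G1: node-43 on → node-16 on. node-16, node-27, and node-43 are on, so node-57 fires (G5). [4 rule applications]
node-41 needs fewer.

node-41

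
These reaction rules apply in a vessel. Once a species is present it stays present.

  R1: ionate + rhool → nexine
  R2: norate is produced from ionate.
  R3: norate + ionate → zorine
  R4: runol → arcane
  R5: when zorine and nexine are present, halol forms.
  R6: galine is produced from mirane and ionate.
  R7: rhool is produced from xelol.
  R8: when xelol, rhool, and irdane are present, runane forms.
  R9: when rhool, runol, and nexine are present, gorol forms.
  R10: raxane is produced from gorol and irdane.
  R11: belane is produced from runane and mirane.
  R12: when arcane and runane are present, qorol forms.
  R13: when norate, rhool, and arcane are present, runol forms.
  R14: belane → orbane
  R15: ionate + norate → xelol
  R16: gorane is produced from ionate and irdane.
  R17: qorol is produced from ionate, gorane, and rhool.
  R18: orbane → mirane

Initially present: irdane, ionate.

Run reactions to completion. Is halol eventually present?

Yes

ionate present → norate forms (R2).
ionate and norate present → xelol forms (R15).
norate and ionate present → zorine forms (R3).
xelol present → rhool forms (R7).
ionate and rhool present → nexine forms (R1).
zorine and nexine present → halol forms (R5).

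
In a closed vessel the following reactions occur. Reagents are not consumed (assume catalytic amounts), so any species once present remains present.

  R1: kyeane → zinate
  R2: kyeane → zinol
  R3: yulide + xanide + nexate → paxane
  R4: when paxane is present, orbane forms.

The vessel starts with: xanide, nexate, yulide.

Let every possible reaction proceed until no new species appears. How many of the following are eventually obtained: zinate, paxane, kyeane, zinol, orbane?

yulide, xanide, and nexate present → paxane forms (R3).
paxane present → orbane forms (R4).
zinate would need kyeane (R1), but kyeane never forms.
paxane: reached.
No rule produces kyeane, and it is not given.
zinol would need kyeane (R2), but kyeane never forms.
orbane: reached.
Reached: paxane and orbane — 2 of the 5.

2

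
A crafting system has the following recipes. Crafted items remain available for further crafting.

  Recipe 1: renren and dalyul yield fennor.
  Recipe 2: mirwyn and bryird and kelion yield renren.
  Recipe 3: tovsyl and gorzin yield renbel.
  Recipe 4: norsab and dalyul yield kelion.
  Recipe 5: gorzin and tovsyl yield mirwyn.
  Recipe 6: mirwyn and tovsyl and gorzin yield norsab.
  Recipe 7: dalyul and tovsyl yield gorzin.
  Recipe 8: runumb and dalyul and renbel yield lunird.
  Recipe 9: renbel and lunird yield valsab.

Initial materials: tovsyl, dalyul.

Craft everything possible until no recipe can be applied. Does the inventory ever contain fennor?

fennor would need renren and dalyul (Recipe 1), but renren is never obtained.

No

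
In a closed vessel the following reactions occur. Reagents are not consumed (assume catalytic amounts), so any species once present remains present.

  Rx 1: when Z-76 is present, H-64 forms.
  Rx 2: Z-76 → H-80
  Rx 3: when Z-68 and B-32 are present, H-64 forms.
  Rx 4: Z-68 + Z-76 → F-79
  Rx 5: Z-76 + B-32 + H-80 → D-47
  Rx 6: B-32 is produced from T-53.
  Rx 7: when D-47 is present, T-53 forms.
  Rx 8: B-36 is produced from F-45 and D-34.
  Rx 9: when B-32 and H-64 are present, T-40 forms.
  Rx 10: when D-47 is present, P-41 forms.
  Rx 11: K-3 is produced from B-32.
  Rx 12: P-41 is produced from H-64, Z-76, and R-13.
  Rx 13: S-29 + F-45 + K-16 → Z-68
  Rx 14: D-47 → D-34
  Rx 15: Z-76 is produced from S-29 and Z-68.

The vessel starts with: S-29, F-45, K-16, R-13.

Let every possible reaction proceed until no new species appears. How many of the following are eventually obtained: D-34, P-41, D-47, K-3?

1

S-29, F-45, and K-16 present → Z-68 forms (Rx 13).
S-29 and Z-68 present → Z-76 forms (Rx 15).
Z-76 present → H-64 forms (Rx 1).
H-64, Z-76, and R-13 present → P-41 forms (Rx 12).
D-34 would need D-47 (Rx 14), but D-47 never forms.
P-41: reached.
D-47 would need Z-76, B-32, and H-80 (Rx 5), but B-32 never forms.
K-3 would need B-32 (Rx 11), but B-32 never forms.
Reached: P-41 — 1 of the 4.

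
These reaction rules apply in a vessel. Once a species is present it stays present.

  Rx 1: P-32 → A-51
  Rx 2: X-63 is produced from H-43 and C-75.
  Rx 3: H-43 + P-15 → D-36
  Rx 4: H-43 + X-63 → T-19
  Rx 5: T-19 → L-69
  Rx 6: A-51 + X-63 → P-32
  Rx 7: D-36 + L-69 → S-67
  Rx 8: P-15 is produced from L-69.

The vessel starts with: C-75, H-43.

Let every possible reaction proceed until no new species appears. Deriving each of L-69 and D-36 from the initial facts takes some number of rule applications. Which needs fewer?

L-69

L-69: H-43 and C-75 present → X-63 forms (Rx 2). H-43 and X-63 present → T-19 forms (Rx 4). T-19 present → L-69 forms (Rx 5). [3 rule applications]
D-36: H-43 and C-75 present → X-63 forms (Rx 2). H-43 and X-63 present → T-19 forms (Rx 4). T-19 present → L-69 forms (Rx 5). L-69 present → P-15 forms (Rx 8). H-43 and P-15 present → D-36 forms (Rx 3). [5 rule applications]
L-69 needs fewer.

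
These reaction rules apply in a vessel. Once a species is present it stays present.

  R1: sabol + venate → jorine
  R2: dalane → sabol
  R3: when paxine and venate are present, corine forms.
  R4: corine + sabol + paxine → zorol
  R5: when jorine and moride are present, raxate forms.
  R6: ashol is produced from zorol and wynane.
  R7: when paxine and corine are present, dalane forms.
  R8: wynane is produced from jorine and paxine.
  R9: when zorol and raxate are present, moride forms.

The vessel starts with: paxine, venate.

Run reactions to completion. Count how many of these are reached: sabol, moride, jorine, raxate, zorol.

3

paxine and venate present → corine forms (R3).
paxine and corine present → dalane forms (R7).
dalane present → sabol forms (R2).
corine, sabol, and paxine present → zorol forms (R4).
sabol and venate present → jorine forms (R1).
sabol: reached.
moride would need zorol and raxate (R9), but raxate never forms.
jorine: reached.
raxate would need jorine and moride (R5), but moride never forms.
zorol: reached.
Reached: sabol, jorine, and zorol — 3 of the 5.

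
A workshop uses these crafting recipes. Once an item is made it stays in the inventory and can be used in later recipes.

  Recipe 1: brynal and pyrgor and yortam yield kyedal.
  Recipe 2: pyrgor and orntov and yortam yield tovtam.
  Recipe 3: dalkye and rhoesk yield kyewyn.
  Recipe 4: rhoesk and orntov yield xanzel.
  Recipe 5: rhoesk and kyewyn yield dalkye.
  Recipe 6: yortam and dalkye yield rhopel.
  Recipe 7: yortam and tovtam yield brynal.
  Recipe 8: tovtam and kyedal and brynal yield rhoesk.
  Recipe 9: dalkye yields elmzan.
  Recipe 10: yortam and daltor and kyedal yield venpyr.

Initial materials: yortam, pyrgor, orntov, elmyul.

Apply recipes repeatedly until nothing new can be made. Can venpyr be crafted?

No

venpyr would need yortam, daltor, and kyedal (Recipe 10), but daltor is never obtained.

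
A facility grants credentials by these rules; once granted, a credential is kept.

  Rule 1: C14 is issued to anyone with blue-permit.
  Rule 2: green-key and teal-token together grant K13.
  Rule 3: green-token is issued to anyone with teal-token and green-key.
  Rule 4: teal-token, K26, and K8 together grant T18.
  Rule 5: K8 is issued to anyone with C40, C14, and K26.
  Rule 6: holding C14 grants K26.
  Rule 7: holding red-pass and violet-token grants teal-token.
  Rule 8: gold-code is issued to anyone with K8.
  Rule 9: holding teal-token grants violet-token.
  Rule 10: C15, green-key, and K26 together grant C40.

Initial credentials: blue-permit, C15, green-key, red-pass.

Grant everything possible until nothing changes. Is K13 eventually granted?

No

K13 would need green-key and teal-token (Rule 2), but teal-token is never granted.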